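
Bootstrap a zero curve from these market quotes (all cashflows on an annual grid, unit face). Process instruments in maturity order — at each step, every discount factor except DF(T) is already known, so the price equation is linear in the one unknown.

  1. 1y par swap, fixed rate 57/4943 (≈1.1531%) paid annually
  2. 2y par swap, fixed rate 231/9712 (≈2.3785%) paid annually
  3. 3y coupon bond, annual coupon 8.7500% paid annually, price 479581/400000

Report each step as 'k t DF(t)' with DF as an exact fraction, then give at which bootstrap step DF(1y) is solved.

step 1 [1y] swap r/1=57/4943: DF=(1 − 57/4943·(0))/(1+57/4943) = 4943/5000 ≈ 0.988600
step 2 [2y] swap r/1=231/9712: DF=(1 − 231/9712·(0.988600))/(1+231/9712) = 4769/5000 ≈ 0.953800
step 3 [3y] bond c/1=7/80: DF=(479581/400000 − 7/80·(0.988600+0.953800))/(1+7/80) = 4731/5000 ≈ 0.946200

1 1 4943/5000
2 2 4769/5000
3 3 4731/5000
DF(1y) is solved at step 1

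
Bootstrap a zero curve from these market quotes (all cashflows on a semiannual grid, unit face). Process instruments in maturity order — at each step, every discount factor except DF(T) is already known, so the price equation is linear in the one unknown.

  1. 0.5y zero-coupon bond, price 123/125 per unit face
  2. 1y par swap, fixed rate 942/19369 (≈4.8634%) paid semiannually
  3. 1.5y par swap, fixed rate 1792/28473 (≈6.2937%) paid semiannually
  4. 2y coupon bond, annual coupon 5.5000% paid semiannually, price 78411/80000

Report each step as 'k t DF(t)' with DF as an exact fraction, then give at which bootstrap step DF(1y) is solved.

step 1 [0.5y] zero: DF = P = 123/125 ≈ 0.984000
step 2 [1y] swap r/2=471/19369: DF=(1 − 471/19369·(0.984000))/(1+471/19369) = 9529/10000 ≈ 0.952900
step 3 [1.5y] swap r/2=896/28473: DF=(1 − 896/28473·(0.984000+0.952900))/(1+896/28473) = 569/625 ≈ 0.910400
step 4 [2y] bond c/2=11/400: DF=(78411/80000 − 11/400·(0.984000+0.952900+0.910400))/(1+11/400) = 8777/10000 ≈ 0.877700

1 1/2 123/125
2 1 9529/10000
3 3/2 569/625
4 2 8777/10000
DF(1y) is solved at step 2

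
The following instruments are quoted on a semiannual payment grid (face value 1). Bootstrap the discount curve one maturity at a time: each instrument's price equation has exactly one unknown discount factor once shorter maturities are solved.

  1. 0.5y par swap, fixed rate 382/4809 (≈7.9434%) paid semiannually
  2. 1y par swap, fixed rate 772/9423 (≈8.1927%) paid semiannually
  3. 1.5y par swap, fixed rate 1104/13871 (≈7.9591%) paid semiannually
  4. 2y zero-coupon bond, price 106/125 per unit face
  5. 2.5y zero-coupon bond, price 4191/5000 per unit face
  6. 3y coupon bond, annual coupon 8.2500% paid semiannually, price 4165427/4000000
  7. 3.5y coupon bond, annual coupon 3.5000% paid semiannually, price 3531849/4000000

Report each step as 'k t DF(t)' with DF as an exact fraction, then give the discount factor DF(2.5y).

step 1 [0.5y] swap r/2=191/4809: DF=(1 − 191/4809·(0))/(1+191/4809) = 4809/5000 ≈ 0.961800
step 2 [1y] swap r/2=386/9423: DF=(1 − 386/9423·(0.961800))/(1+386/9423) = 2307/2500 ≈ 0.922800
step 3 [1.5y] swap r/2=552/13871: DF=(1 − 552/13871·(0.961800+0.922800))/(1+552/13871) = 556/625 ≈ 0.889600
step 4 [2y] zero: DF = P = 106/125 ≈ 0.848000
step 5 [2.5y] zero: DF = P = 4191/5000 ≈ 0.838200
step 6 [3y] bond c/2=33/800: DF=(4165427/4000000 − 33/800·(0.961800+0.922800+0.889600+0.848000+0.838200))/(1+33/800) = 4117/5000 ≈ 0.823400
step 7 [3.5y] bond c/2=7/400: DF=(3531849/4000000 − 7/400·(0.961800+0.922800+0.889600+0.848000+0.838200+0.823400))/(1+7/400) = 7769/10000 ≈ 0.776900

1 1/2 4809/5000
2 1 2307/2500
3 3/2 556/625
4 2 106/125
5 5/2 4191/5000
6 3 4117/5000
7 7/2 7769/10000
DF(2.5y) = 4191/5000 ≈ 0.838200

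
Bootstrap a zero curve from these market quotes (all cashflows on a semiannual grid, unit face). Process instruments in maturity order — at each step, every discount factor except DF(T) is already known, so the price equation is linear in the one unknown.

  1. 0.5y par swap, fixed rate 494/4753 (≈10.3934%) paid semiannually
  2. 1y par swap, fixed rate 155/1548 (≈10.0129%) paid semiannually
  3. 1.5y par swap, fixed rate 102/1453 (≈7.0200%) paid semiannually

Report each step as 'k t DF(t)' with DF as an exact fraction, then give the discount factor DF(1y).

1 1/2 4753/5000
2 1 907/1000
3 3/2 9031/10000
DF(1y) = 907/1000 ≈ 0.907000

step 1 [0.5y] swap r/2=247/4753: DF=(1 − 247/4753·(0))/(1+247/4753) = 4753/5000 ≈ 0.950600
step 2 [1y] swap r/2=155/3096: DF=(1 − 155/3096·(0.950600))/(1+155/3096) = 907/1000 ≈ 0.907000
step 3 [1.5y] swap r/2=51/1453: DF=(1 − 51/1453·(0.950600+0.907000))/(1+51/1453) = 9031/10000 ≈ 0.903100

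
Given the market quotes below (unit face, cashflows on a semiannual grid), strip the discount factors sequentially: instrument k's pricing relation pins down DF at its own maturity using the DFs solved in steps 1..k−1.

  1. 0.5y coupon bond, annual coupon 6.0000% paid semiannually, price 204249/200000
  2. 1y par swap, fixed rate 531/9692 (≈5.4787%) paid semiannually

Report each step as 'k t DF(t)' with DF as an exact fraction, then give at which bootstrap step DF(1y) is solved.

1 1/2 1983/2000
2 1 9469/10000
DF(1y) is solved at step 2

step 1 [0.5y] bond c/2=3/100: DF=(204249/200000 − 3/100·(0))/(1+3/100) = 1983/2000 ≈ 0.991500
step 2 [1y] swap r/2=531/19384: DF=(1 − 531/19384·(0.991500))/(1+531/19384) = 9469/10000 ≈ 0.946900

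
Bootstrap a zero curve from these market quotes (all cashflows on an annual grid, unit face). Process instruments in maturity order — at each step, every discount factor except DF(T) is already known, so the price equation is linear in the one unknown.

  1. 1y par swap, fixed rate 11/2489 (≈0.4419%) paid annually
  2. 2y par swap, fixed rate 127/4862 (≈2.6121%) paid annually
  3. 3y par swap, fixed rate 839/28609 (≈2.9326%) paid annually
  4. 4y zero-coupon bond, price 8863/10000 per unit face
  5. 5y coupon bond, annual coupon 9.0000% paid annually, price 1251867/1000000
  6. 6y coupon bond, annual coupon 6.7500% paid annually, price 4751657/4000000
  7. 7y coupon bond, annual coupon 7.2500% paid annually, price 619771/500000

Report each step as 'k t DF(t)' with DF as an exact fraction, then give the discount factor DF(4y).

step 1 [1y] swap r/1=11/2489: DF=(1 − 11/2489·(0))/(1+11/2489) = 2489/2500 ≈ 0.995600
step 2 [2y] swap r/1=127/4862: DF=(1 − 127/4862·(0.995600))/(1+127/4862) = 2373/2500 ≈ 0.949200
step 3 [3y] swap r/1=839/28609: DF=(1 − 839/28609·(0.995600+0.949200))/(1+839/28609) = 9161/10000 ≈ 0.916100
step 4 [4y] zero: DF = P = 8863/10000 ≈ 0.886300
step 5 [5y] bond c/1=9/100: DF=(1251867/1000000 − 9/100·(0.995600+0.949200+0.916100+0.886300))/(1+9/100) = 8391/10000 ≈ 0.839100
step 6 [6y] bond c/1=27/400: DF=(4751657/4000000 − 27/400·(0.995600+0.949200+0.916100+0.886300+0.839100))/(1+27/400) = 2057/2500 ≈ 0.822800
step 7 [7y] bond c/1=29/400: DF=(619771/500000 − 29/400·(0.995600+0.949200+0.916100+0.886300+0.839100+0.822800))/(1+29/400) = 7901/10000 ≈ 0.790100

1 1 2489/2500
2 2 2373/2500
3 3 9161/10000
4 4 8863/10000
5 5 8391/10000
6 6 2057/2500
7 7 7901/10000
DF(4y) = 8863/10000 ≈ 0.886300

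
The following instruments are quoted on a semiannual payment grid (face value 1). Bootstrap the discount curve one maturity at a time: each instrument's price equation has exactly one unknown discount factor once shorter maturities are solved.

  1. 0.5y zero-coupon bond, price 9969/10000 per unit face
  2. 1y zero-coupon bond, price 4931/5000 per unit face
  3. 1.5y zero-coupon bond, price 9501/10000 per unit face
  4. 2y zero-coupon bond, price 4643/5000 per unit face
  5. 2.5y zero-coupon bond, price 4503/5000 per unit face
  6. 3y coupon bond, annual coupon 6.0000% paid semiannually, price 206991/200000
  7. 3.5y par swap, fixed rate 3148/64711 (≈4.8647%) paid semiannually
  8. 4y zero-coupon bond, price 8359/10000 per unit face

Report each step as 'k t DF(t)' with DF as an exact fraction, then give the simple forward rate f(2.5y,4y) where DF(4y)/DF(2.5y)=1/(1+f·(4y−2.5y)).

1 1/2 9969/10000
2 1 4931/5000
3 3/2 9501/10000
4 2 4643/5000
5 5/2 4503/5000
6 3 8661/10000
7 7/2 4213/5000
8 4 8359/10000
f(2.5y,4y) = ((4503/5000)/(8359/10000) − 1)/(3/2) = 1294/25077 ≈ 5.1601%

step 1 [0.5y] zero: DF = P = 9969/10000 ≈ 0.996900
step 2 [1y] zero: DF = P = 4931/5000 ≈ 0.986200
step 3 [1.5y] zero: DF = P = 9501/10000 ≈ 0.950100
step 4 [2y] zero: DF = P = 4643/5000 ≈ 0.928600
step 5 [2.5y] zero: DF = P = 4503/5000 ≈ 0.900600
step 6 [3y] bond c/2=3/100: DF=(206991/200000 − 3/100·(0.996900+0.986200+0.950100+0.928600+0.900600))/(1+3/100) = 8661/10000 ≈ 0.866100
step 7 [3.5y] swap r/2=1574/64711: DF=(1 − 1574/64711·(0.996900+0.986200+0.950100+0.928600+0.900600+0.866100))/(1+1574/64711) = 4213/5000 ≈ 0.842600
step 8 [4y] zero: DF = P = 8359/10000 ≈ 0.835900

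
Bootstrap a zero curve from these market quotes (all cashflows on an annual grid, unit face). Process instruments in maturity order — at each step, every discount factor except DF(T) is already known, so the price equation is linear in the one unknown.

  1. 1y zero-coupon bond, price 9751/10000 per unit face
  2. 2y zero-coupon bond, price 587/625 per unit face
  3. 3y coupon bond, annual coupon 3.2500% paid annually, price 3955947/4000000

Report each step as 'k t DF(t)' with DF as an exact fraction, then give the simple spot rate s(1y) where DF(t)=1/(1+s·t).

1 1 9751/10000
2 2 587/625
3 3 561/625
s(1y) = (1/(9751/10000) − 1)/(1) = 249/9751 ≈ 2.5536%

step 1 [1y] zero: DF = P = 9751/10000 ≈ 0.975100
step 2 [2y] zero: DF = P = 587/625 ≈ 0.939200
step 3 [3y] bond c/1=13/400: DF=(3955947/4000000 − 13/400·(0.975100+0.939200))/(1+13/400) = 561/625 ≈ 0.897600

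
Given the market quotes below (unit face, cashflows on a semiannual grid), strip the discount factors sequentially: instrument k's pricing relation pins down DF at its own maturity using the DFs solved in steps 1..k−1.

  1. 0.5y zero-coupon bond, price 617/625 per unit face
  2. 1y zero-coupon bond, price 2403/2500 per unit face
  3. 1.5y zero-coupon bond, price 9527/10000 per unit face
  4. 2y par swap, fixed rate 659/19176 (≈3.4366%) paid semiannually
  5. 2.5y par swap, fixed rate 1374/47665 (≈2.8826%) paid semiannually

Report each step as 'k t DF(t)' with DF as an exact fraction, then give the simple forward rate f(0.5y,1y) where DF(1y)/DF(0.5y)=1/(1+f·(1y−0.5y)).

step 1 [0.5y] zero: DF = P = 617/625 ≈ 0.987200
step 2 [1y] zero: DF = P = 2403/2500 ≈ 0.961200
step 3 [1.5y] zero: DF = P = 9527/10000 ≈ 0.952700
step 4 [2y] swap r/2=659/38352: DF=(1 − 659/38352·(0.987200+0.961200+0.952700))/(1+659/38352) = 9341/10000 ≈ 0.934100
step 5 [2.5y] swap r/2=687/47665: DF=(1 − 687/47665·(0.987200+0.961200+0.952700+0.934100))/(1+687/47665) = 9313/10000 ≈ 0.931300

1 1/2 617/625
2 1 2403/2500
3 3/2 9527/10000
4 2 9341/10000
5 5/2 9313/10000
f(0.5y,1y) = ((617/625)/(2403/2500) − 1)/(1/2) = 130/2403 ≈ 5.4099%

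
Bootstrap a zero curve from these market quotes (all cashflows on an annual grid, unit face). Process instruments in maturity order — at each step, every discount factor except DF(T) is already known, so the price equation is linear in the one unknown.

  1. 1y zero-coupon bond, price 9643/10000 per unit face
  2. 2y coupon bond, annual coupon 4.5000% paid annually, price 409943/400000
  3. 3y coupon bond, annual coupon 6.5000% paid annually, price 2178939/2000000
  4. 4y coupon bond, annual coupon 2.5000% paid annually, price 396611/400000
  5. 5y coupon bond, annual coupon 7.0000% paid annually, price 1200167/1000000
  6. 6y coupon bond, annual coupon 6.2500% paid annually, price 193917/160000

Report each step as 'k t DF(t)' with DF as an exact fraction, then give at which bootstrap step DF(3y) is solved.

step 1 [1y] zero: DF = P = 9643/10000 ≈ 0.964300
step 2 [2y] bond c/1=9/200: DF=(409943/400000 − 9/200·(0.964300))/(1+9/200) = 587/625 ≈ 0.939200
step 3 [3y] bond c/1=13/200: DF=(2178939/2000000 − 13/200·(0.964300+0.939200))/(1+13/200) = 2267/2500 ≈ 0.906800
step 4 [4y] bond c/1=1/40: DF=(396611/400000 − 1/40·(0.964300+0.939200+0.906800))/(1+1/40) = 2247/2500 ≈ 0.898800
step 5 [5y] bond c/1=7/100: DF=(1200167/1000000 − 7/100·(0.964300+0.939200+0.906800+0.898800))/(1+7/100) = 879/1000 ≈ 0.879000
step 6 [6y] bond c/1=1/16: DF=(193917/160000 − 1/16·(0.964300+0.939200+0.906800+0.898800+0.879000))/(1+1/16) = 2177/2500 ≈ 0.870800

1 1 9643/10000
2 2 587/625
3 3 2267/2500
4 4 2247/2500
5 5 879/1000
6 6 2177/2500
DF(3y) is solved at step 3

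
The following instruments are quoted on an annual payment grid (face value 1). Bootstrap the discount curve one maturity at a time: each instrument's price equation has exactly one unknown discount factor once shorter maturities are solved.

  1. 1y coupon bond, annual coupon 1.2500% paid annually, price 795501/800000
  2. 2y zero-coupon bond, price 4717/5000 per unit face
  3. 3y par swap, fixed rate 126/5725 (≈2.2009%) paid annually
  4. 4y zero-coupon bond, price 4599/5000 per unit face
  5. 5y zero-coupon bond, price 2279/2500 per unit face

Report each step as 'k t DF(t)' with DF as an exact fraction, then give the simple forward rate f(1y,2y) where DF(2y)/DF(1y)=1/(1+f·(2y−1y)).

1 1 9821/10000
2 2 4717/5000
3 3 937/1000
4 4 4599/5000
5 5 2279/2500
f(1y,2y) = ((9821/10000)/(4717/5000) − 1)/(1) = 387/9434 ≈ 4.1022%

step 1 [1y] bond c/1=1/80: DF=(795501/800000 − 1/80·(0))/(1+1/80) = 9821/10000 ≈ 0.982100
step 2 [2y] zero: DF = P = 4717/5000 ≈ 0.943400
step 3 [3y] swap r/1=126/5725: DF=(1 − 126/5725·(0.982100+0.943400))/(1+126/5725) = 937/1000 ≈ 0.937000
step 4 [4y] zero: DF = P = 4599/5000 ≈ 0.919800
step 5 [5y] zero: DF = P = 2279/2500 ≈ 0.911600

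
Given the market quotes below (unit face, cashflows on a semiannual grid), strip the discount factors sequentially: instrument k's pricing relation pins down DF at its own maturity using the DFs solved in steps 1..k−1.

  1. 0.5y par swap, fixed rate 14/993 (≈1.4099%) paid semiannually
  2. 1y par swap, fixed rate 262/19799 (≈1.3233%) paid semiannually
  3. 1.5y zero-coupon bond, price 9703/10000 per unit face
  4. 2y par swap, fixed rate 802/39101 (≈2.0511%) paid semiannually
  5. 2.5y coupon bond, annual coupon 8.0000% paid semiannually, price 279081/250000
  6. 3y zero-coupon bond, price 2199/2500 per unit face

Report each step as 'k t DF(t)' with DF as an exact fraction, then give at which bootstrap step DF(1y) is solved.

1 1/2 993/1000
2 1 9869/10000
3 3/2 9703/10000
4 2 9599/10000
5 5/2 923/1000
6 3 2199/2500
DF(1y) is solved at step 2

step 1 [0.5y] swap r/2=7/993: DF=(1 − 7/993·(0))/(1+7/993) = 993/1000 ≈ 0.993000
step 2 [1y] swap r/2=131/19799: DF=(1 − 131/19799·(0.993000))/(1+131/19799) = 9869/10000 ≈ 0.986900
step 3 [1.5y] zero: DF = P = 9703/10000 ≈ 0.970300
step 4 [2y] swap r/2=401/39101: DF=(1 − 401/39101·(0.993000+0.986900+0.970300))/(1+401/39101) = 9599/10000 ≈ 0.959900
step 5 [2.5y] bond c/2=1/25: DF=(279081/250000 − 1/25·(0.993000+0.986900+0.970300+0.959900))/(1+1/25) = 923/1000 ≈ 0.923000
step 6 [3y] zero: DF = P = 2199/2500 ≈ 0.879600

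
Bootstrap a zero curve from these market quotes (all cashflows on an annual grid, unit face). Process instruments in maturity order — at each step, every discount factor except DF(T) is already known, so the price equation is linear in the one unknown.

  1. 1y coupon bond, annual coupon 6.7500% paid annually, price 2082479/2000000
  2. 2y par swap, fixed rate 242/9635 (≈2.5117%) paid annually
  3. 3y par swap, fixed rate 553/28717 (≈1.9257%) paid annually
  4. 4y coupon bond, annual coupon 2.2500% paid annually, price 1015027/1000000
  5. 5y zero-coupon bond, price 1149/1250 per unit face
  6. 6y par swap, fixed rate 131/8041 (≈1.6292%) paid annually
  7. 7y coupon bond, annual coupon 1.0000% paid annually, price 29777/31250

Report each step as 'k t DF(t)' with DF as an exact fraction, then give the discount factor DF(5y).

step 1 [1y] bond c/1=27/400: DF=(2082479/2000000 − 27/400·(0))/(1+27/400) = 4877/5000 ≈ 0.975400
step 2 [2y] swap r/1=242/9635: DF=(1 − 242/9635·(0.975400))/(1+242/9635) = 2379/2500 ≈ 0.951600
step 3 [3y] swap r/1=553/28717: DF=(1 − 553/28717·(0.975400+0.951600))/(1+553/28717) = 9447/10000 ≈ 0.944700
step 4 [4y] bond c/1=9/400: DF=(1015027/1000000 − 9/400·(0.975400+0.951600+0.944700))/(1+9/400) = 1859/2000 ≈ 0.929500
step 5 [5y] zero: DF = P = 1149/1250 ≈ 0.919200
step 6 [6y] swap r/1=131/8041: DF=(1 − 131/8041·(0.975400+0.951600+0.944700+0.929500+0.919200))/(1+131/8041) = 9083/10000 ≈ 0.908300
step 7 [7y] bond c/1=1/100: DF=(29777/31250 − 1/100·(0.975400+0.951600+0.944700+0.929500+0.919200+0.908300))/(1+1/100) = 8877/10000 ≈ 0.887700

1 1 4877/5000
2 2 2379/2500
3 3 9447/10000
4 4 1859/2000
5 5 1149/1250
6 6 9083/10000
7 7 8877/10000
DF(5y) = 1149/1250 ≈ 0.919200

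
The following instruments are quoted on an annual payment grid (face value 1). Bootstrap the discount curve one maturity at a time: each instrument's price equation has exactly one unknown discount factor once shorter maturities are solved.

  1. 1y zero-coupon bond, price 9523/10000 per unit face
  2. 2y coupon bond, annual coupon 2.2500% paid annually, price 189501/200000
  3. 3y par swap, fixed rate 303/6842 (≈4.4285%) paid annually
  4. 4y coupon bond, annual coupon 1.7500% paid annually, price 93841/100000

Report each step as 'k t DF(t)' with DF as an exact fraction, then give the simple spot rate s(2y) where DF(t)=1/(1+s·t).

1 1 9523/10000
2 2 9057/10000
3 3 2197/2500
4 4 547/625
s(2y) = (1/(9057/10000) − 1)/(2) = 943/18114 ≈ 5.2059%

step 1 [1y] zero: DF = P = 9523/10000 ≈ 0.952300
step 2 [2y] bond c/1=9/400: DF=(189501/200000 − 9/400·(0.952300))/(1+9/400) = 9057/10000 ≈ 0.905700
step 3 [3y] swap r/1=303/6842: DF=(1 − 303/6842·(0.952300+0.905700))/(1+303/6842) = 2197/2500 ≈ 0.878800
step 4 [4y] bond c/1=7/400: DF=(93841/100000 − 7/400·(0.952300+0.905700+0.878800))/(1+7/400) = 547/625 ≈ 0.875200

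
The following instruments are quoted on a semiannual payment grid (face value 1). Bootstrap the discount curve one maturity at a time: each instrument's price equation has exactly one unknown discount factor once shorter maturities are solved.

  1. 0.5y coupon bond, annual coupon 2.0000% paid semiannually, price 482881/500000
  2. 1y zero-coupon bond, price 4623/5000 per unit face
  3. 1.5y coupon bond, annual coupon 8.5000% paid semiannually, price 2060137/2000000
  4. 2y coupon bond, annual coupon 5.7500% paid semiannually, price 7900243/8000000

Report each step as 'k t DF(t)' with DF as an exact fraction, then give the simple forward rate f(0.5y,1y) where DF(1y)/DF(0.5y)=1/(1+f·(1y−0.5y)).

1 1/2 4781/5000
2 1 4623/5000
3 3/2 4557/5000
4 2 8819/10000
f(0.5y,1y) = ((4781/5000)/(4623/5000) − 1)/(1/2) = 316/4623 ≈ 6.8354%

step 1 [0.5y] bond c/2=1/100: DF=(482881/500000 − 1/100·(0))/(1+1/100) = 4781/5000 ≈ 0.956200
step 2 [1y] zero: DF = P = 4623/5000 ≈ 0.924600
step 3 [1.5y] bond c/2=17/400: DF=(2060137/2000000 − 17/400·(0.956200+0.924600))/(1+17/400) = 4557/5000 ≈ 0.911400
step 4 [2y] bond c/2=23/800: DF=(7900243/8000000 − 23/800·(0.956200+0.924600+0.911400))/(1+23/800) = 8819/10000 ≈ 0.881900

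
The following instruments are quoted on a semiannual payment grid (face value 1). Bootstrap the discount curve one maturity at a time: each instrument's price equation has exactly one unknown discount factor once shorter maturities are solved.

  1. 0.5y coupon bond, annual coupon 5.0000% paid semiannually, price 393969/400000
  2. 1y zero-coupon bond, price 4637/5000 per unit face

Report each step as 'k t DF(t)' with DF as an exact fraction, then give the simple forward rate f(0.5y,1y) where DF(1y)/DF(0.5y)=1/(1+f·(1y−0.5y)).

1 1/2 9609/10000
2 1 4637/5000
f(0.5y,1y) = ((9609/10000)/(4637/5000) − 1)/(1/2) = 335/4637 ≈ 7.2245%

step 1 [0.5y] bond c/2=1/40: DF=(393969/400000 − 1/40·(0))/(1+1/40) = 9609/10000 ≈ 0.960900
step 2 [1y] zero: DF = P = 4637/5000 ≈ 0.927400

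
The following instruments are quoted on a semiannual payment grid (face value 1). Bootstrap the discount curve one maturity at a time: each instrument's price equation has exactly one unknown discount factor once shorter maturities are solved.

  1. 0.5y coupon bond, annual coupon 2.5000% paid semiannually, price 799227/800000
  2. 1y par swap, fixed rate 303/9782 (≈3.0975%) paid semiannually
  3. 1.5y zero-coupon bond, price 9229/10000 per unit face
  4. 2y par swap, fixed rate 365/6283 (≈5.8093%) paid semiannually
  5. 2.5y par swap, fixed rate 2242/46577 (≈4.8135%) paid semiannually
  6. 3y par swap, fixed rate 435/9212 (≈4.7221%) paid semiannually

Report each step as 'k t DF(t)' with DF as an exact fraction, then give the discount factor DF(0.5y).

step 1 [0.5y] bond c/2=1/80: DF=(799227/800000 − 1/80·(0))/(1+1/80) = 9867/10000 ≈ 0.986700
step 2 [1y] swap r/2=303/19564: DF=(1 − 303/19564·(0.986700))/(1+303/19564) = 9697/10000 ≈ 0.969700
step 3 [1.5y] zero: DF = P = 9229/10000 ≈ 0.922900
step 4 [2y] swap r/2=365/12566: DF=(1 − 365/12566·(0.986700+0.969700+0.922900))/(1+365/12566) = 1781/2000 ≈ 0.890500
step 5 [2.5y] swap r/2=1121/46577: DF=(1 − 1121/46577·(0.986700+0.969700+0.922900+0.890500))/(1+1121/46577) = 8879/10000 ≈ 0.887900
step 6 [3y] swap r/2=435/18424: DF=(1 − 435/18424·(0.986700+0.969700+0.922900+0.890500+0.887900))/(1+435/18424) = 1739/2000 ≈ 0.869500

1 1/2 9867/10000
2 1 9697/10000
3 3/2 9229/10000
4 2 1781/2000
5 5/2 8879/10000
6 3 1739/2000
DF(0.5y) = 9867/10000 ≈ 0.986700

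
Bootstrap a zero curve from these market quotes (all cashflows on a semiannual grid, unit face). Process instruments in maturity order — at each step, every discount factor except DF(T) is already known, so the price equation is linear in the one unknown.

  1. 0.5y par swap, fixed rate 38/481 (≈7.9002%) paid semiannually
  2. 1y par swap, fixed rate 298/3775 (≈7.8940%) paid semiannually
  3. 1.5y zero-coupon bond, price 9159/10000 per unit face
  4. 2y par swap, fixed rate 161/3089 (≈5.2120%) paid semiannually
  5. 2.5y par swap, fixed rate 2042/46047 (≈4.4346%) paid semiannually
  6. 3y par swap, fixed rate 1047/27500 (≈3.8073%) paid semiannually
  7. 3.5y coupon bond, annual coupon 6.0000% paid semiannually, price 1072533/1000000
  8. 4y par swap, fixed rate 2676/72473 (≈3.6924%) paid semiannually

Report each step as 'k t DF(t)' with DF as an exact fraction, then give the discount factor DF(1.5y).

step 1 [0.5y] swap r/2=19/481: DF=(1 − 19/481·(0))/(1+19/481) = 481/500 ≈ 0.962000
step 2 [1y] swap r/2=149/3775: DF=(1 − 149/3775·(0.962000))/(1+149/3775) = 1851/2000 ≈ 0.925500
step 3 [1.5y] zero: DF = P = 9159/10000 ≈ 0.915900
step 4 [2y] swap r/2=161/6178: DF=(1 − 161/6178·(0.962000+0.925500+0.915900))/(1+161/6178) = 4517/5000 ≈ 0.903400
step 5 [2.5y] swap r/2=1021/46047: DF=(1 − 1021/46047·(0.962000+0.925500+0.915900+0.903400))/(1+1021/46047) = 8979/10000 ≈ 0.897900
step 6 [3y] swap r/2=1047/55000: DF=(1 − 1047/55000·(0.962000+0.925500+0.915900+0.903400+0.897900))/(1+1047/55000) = 8953/10000 ≈ 0.895300
step 7 [3.5y] bond c/2=3/100: DF=(1072533/1000000 − 3/100·(0.962000+0.925500+0.915900+0.903400+0.897900+0.895300))/(1+3/100) = 8811/10000 ≈ 0.881100
step 8 [4y] swap r/2=1338/72473: DF=(1 − 1338/72473·(0.962000+0.925500+0.915900+0.903400+0.897900+0.895300+0.881100))/(1+1338/72473) = 4331/5000 ≈ 0.866200

1 1/2 481/500
2 1 1851/2000
3 3/2 9159/10000
4 2 4517/5000
5 5/2 8979/10000
6 3 8953/10000
7 7/2 8811/10000
8 4 4331/5000
DF(1.5y) = 9159/10000 ≈ 0.915900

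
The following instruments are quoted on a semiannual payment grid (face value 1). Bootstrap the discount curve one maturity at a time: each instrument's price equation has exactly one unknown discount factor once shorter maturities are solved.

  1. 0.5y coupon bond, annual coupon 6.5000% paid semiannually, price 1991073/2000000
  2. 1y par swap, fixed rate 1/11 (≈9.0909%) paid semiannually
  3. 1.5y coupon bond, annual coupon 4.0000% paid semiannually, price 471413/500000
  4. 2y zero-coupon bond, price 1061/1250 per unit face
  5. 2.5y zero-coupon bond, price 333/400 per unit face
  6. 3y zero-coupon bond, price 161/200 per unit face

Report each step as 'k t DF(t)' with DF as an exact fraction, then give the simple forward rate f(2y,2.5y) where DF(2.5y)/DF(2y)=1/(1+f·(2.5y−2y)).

step 1 [0.5y] bond c/2=13/400: DF=(1991073/2000000 − 13/400·(0))/(1+13/400) = 4821/5000 ≈ 0.964200
step 2 [1y] swap r/2=1/22: DF=(1 − 1/22·(0.964200))/(1+1/22) = 4573/5000 ≈ 0.914600
step 3 [1.5y] bond c/2=1/50: DF=(471413/500000 − 1/50·(0.964200+0.914600))/(1+1/50) = 71/80 ≈ 0.887500
step 4 [2y] zero: DF = P = 1061/1250 ≈ 0.848800
step 5 [2.5y] zero: DF = P = 333/400 ≈ 0.832500
step 6 [3y] zero: DF = P = 161/200 ≈ 0.805000

1 1/2 4821/5000
2 1 4573/5000
3 3/2 71/80
4 2 1061/1250
5 5/2 333/400
6 3 161/200
f(2y,2.5y) = ((1061/1250)/(333/400) − 1)/(1/2) = 326/8325 ≈ 3.9159%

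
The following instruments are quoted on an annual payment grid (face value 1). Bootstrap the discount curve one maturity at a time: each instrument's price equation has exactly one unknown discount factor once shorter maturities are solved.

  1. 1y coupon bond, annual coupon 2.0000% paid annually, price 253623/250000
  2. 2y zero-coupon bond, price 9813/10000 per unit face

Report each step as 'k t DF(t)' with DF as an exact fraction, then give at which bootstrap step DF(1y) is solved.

1 1 4973/5000
2 2 9813/10000
DF(1y) is solved at step 1

step 1 [1y] bond c/1=1/50: DF=(253623/250000 − 1/50·(0))/(1+1/50) = 4973/5000 ≈ 0.994600
step 2 [2y] zero: DF = P = 9813/10000 ≈ 0.981300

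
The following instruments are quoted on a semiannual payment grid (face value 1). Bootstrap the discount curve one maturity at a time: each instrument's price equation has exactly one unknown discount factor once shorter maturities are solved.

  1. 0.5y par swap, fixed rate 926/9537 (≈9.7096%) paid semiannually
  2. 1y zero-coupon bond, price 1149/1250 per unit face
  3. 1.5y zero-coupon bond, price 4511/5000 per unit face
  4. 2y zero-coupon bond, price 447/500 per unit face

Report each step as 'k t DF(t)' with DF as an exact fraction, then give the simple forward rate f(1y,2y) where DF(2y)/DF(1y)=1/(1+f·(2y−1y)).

step 1 [0.5y] swap r/2=463/9537: DF=(1 − 463/9537·(0))/(1+463/9537) = 9537/10000 ≈ 0.953700
step 2 [1y] zero: DF = P = 1149/1250 ≈ 0.919200
step 3 [1.5y] zero: DF = P = 4511/5000 ≈ 0.902200
step 4 [2y] zero: DF = P = 447/500 ≈ 0.894000

1 1/2 9537/10000
2 1 1149/1250
3 3/2 4511/5000
4 2 447/500
f(1y,2y) = ((1149/1250)/(447/500) − 1)/(1) = 21/745 ≈ 2.8188%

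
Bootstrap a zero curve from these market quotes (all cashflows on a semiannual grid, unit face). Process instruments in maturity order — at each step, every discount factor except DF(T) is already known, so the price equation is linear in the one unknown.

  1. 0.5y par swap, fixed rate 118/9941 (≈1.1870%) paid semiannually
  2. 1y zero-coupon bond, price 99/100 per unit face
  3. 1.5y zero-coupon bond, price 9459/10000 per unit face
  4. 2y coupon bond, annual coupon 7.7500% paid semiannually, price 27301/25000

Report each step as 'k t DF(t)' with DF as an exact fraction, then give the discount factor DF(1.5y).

step 1 [0.5y] swap r/2=59/9941: DF=(1 − 59/9941·(0))/(1+59/9941) = 9941/10000 ≈ 0.994100
step 2 [1y] zero: DF = P = 99/100 ≈ 0.990000
step 3 [1.5y] zero: DF = P = 9459/10000 ≈ 0.945900
step 4 [2y] bond c/2=31/800: DF=(27301/25000 − 31/800·(0.994100+0.990000+0.945900))/(1+31/800) = 471/500 ≈ 0.942000

1 1/2 9941/10000
2 1 99/100
3 3/2 9459/10000
4 2 471/500
DF(1.5y) = 9459/10000 ≈ 0.945900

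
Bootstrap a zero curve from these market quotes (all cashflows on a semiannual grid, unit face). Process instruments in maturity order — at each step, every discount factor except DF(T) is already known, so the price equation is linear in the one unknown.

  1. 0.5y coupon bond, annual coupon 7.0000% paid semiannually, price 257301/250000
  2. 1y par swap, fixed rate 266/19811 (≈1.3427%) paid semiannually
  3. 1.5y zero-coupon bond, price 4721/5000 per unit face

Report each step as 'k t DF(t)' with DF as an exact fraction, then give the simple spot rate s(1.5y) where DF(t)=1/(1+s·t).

1 1/2 1243/1250
2 1 9867/10000
3 3/2 4721/5000
s(1.5y) = (1/(4721/5000) − 1)/(3/2) = 186/4721 ≈ 3.9398%

step 1 [0.5y] bond c/2=7/200: DF=(257301/250000 − 7/200·(0))/(1+7/200) = 1243/1250 ≈ 0.994400
step 2 [1y] swap r/2=133/19811: DF=(1 − 133/19811·(0.994400))/(1+133/19811) = 9867/10000 ≈ 0.986700
step 3 [1.5y] zero: DF = P = 4721/5000 ≈ 0.944200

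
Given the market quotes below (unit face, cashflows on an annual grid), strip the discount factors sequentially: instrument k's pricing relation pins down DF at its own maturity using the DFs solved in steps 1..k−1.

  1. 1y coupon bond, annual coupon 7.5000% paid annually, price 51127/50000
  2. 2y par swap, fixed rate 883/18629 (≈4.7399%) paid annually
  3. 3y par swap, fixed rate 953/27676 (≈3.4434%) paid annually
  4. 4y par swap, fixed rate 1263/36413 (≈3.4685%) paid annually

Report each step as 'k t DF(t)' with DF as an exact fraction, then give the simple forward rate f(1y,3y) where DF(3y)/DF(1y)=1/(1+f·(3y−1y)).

step 1 [1y] bond c/1=3/40: DF=(51127/50000 − 3/40·(0))/(1+3/40) = 1189/1250 ≈ 0.951200
step 2 [2y] swap r/1=883/18629: DF=(1 − 883/18629·(0.951200))/(1+883/18629) = 9117/10000 ≈ 0.911700
step 3 [3y] swap r/1=953/27676: DF=(1 − 953/27676·(0.951200+0.911700))/(1+953/27676) = 9047/10000 ≈ 0.904700
step 4 [4y] swap r/1=1263/36413: DF=(1 − 1263/36413·(0.951200+0.911700+0.904700))/(1+1263/36413) = 8737/10000 ≈ 0.873700

1 1 1189/1250
2 2 9117/10000
3 3 9047/10000
4 4 8737/10000
f(1y,3y) = ((1189/1250)/(9047/10000) − 1)/(2) = 465/18094 ≈ 2.5699%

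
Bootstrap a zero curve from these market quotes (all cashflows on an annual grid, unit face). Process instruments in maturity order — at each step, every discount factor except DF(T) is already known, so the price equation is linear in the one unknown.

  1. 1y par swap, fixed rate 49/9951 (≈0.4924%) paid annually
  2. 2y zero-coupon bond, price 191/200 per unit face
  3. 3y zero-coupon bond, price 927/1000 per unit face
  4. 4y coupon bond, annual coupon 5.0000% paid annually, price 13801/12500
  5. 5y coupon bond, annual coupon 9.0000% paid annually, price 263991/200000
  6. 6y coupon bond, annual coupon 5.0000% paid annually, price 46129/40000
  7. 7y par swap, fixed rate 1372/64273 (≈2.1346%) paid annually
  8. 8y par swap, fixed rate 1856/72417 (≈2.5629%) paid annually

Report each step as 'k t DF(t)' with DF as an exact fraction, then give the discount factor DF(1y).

1 1 9951/10000
2 2 191/200
3 3 927/1000
4 4 1829/2000
5 5 8979/10000
6 6 7/8
7 7 2157/2500
8 8 509/625
DF(1y) = 9951/10000 ≈ 0.995100

step 1 [1y] swap r/1=49/9951: DF=(1 − 49/9951·(0))/(1+49/9951) = 9951/10000 ≈ 0.995100
step 2 [2y] zero: DF = P = 191/200 ≈ 0.955000
step 3 [3y] zero: DF = P = 927/1000 ≈ 0.927000
step 4 [4y] bond c/1=1/20: DF=(13801/12500 − 1/20·(0.995100+0.955000+0.927000))/(1+1/20) = 1829/2000 ≈ 0.914500
step 5 [5y] bond c/1=9/100: DF=(263991/200000 − 9/100·(0.995100+0.955000+0.927000+0.914500))/(1+9/100) = 8979/10000 ≈ 0.897900
step 6 [6y] bond c/1=1/20: DF=(46129/40000 − 1/20·(0.995100+0.955000+0.927000+0.914500+0.897900))/(1+1/20) = 7/8 ≈ 0.875000
step 7 [7y] swap r/1=1372/64273: DF=(1 − 1372/64273·(0.995100+0.955000+0.927000+0.914500+0.897900+0.875000))/(1+1372/64273) = 2157/2500 ≈ 0.862800
step 8 [8y] swap r/1=1856/72417: DF=(1 − 1856/72417·(0.995100+0.955000+0.927000+0.914500+0.897900+0.875000+0.862800))/(1+1856/72417) = 509/625 ≈ 0.814400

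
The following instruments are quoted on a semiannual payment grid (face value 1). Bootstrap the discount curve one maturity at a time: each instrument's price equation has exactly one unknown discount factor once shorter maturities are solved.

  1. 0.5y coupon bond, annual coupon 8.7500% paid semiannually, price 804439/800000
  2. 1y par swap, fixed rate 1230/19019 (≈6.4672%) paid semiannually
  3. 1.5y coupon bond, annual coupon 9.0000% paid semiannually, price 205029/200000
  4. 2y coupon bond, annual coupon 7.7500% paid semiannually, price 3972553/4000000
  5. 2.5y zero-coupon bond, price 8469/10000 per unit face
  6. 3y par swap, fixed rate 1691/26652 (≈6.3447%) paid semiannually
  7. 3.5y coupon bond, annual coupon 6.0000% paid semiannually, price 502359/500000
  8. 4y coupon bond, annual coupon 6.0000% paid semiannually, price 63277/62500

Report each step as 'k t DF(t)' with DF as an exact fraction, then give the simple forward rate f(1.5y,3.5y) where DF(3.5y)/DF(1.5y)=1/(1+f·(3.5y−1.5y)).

1 1/2 4817/5000
2 1 1877/2000
3 3/2 8991/10000
4 2 2129/2500
5 5/2 8469/10000
6 3 8309/10000
7 7/2 4101/5000
8 4 4019/5000
f(1.5y,3.5y) = ((8991/10000)/(4101/5000) − 1)/(2) = 263/5468 ≈ 4.8098%

step 1 [0.5y] bond c/2=7/160: DF=(804439/800000 − 7/160·(0))/(1+7/160) = 4817/5000 ≈ 0.963400
step 2 [1y] swap r/2=615/19019: DF=(1 − 615/19019·(0.963400))/(1+615/19019) = 1877/2000 ≈ 0.938500
step 3 [1.5y] bond c/2=9/200: DF=(205029/200000 − 9/200·(0.963400+0.938500))/(1+9/200) = 8991/10000 ≈ 0.899100
step 4 [2y] bond c/2=31/800: DF=(3972553/4000000 − 31/800·(0.963400+0.938500+0.899100))/(1+31/800) = 2129/2500 ≈ 0.851600
step 5 [2.5y] zero: DF = P = 8469/10000 ≈ 0.846900
step 6 [3y] swap r/2=1691/53304: DF=(1 − 1691/53304·(0.963400+0.938500+0.899100+0.851600+0.846900))/(1+1691/53304) = 8309/10000 ≈ 0.830900
step 7 [3.5y] bond c/2=3/100: DF=(502359/500000 − 3/100·(0.963400+0.938500+0.899100+0.851600+0.846900+0.830900))/(1+3/100) = 4101/5000 ≈ 0.820200
step 8 [4y] bond c/2=3/100: DF=(63277/62500 − 3/100·(0.963400+0.938500+0.899100+0.851600+0.846900+0.830900+0.820200))/(1+3/100) = 4019/5000 ≈ 0.803800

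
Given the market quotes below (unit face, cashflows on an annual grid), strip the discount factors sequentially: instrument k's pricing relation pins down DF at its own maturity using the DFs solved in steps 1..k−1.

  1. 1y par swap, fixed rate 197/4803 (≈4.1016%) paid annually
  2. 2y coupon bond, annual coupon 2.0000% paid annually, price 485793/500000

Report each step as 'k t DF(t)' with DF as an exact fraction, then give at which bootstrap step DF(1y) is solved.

1 1 4803/5000
2 2 9337/10000
DF(1y) is solved at step 1

step 1 [1y] swap r/1=197/4803: DF=(1 − 197/4803·(0))/(1+197/4803) = 4803/5000 ≈ 0.960600
step 2 [2y] bond c/1=1/50: DF=(485793/500000 − 1/50·(0.960600))/(1+1/50) = 9337/10000 ≈ 0.933700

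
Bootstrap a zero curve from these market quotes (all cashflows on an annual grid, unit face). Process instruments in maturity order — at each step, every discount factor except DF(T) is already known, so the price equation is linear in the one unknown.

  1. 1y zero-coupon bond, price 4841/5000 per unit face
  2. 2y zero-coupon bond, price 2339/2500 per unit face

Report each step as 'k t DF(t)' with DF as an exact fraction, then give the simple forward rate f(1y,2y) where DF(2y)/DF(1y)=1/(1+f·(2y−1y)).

1 1 4841/5000
2 2 2339/2500
f(1y,2y) = ((4841/5000)/(2339/2500) − 1)/(1) = 163/4678 ≈ 3.4844%

step 1 [1y] zero: DF = P = 4841/5000 ≈ 0.968200
step 2 [2y] zero: DF = P = 2339/2500 ≈ 0.935600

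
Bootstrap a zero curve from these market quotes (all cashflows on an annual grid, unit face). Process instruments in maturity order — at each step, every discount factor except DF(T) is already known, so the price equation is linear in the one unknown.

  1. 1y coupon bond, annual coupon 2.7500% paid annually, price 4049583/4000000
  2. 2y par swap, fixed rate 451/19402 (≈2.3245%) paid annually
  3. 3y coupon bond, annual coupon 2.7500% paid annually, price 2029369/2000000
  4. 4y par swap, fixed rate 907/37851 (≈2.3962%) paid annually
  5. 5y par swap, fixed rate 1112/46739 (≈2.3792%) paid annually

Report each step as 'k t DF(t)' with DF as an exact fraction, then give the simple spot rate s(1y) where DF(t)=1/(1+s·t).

1 1 9853/10000
2 2 9549/10000
3 3 2339/2500
4 4 9093/10000
5 5 1111/1250
s(1y) = (1/(9853/10000) − 1)/(1) = 147/9853 ≈ 1.4919%

step 1 [1y] bond c/1=11/400: DF=(4049583/4000000 − 11/400·(0))/(1+11/400) = 9853/10000 ≈ 0.985300
step 2 [2y] swap r/1=451/19402: DF=(1 − 451/19402·(0.985300))/(1+451/19402) = 9549/10000 ≈ 0.954900
step 3 [3y] bond c/1=11/400: DF=(2029369/2000000 − 11/400·(0.985300+0.954900))/(1+11/400) = 2339/2500 ≈ 0.935600
step 4 [4y] swap r/1=907/37851: DF=(1 − 907/37851·(0.985300+0.954900+0.935600))/(1+907/37851) = 9093/10000 ≈ 0.909300
step 5 [5y] swap r/1=1112/46739: DF=(1 − 1112/46739·(0.985300+0.954900+0.935600+0.909300))/(1+1112/46739) = 1111/1250 ≈ 0.888800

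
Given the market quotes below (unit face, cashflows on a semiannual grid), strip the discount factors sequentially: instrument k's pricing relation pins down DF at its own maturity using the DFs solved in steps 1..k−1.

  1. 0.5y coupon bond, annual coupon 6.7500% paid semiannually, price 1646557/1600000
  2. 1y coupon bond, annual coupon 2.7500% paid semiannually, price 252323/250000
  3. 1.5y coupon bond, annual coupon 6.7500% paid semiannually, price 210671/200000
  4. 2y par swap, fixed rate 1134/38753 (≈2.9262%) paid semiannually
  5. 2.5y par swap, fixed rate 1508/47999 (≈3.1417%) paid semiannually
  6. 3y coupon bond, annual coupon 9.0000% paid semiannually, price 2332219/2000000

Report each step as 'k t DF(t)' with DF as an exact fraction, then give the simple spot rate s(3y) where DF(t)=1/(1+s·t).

step 1 [0.5y] bond c/2=27/800: DF=(1646557/1600000 − 27/800·(0))/(1+27/800) = 1991/2000 ≈ 0.995500
step 2 [1y] bond c/2=11/800: DF=(252323/250000 − 11/800·(0.995500))/(1+11/800) = 9821/10000 ≈ 0.982100
step 3 [1.5y] bond c/2=27/800: DF=(210671/200000 − 27/800·(0.995500+0.982100))/(1+27/800) = 1193/1250 ≈ 0.954400
step 4 [2y] swap r/2=567/38753: DF=(1 − 567/38753·(0.995500+0.982100+0.954400))/(1+567/38753) = 9433/10000 ≈ 0.943300
step 5 [2.5y] swap r/2=754/47999: DF=(1 − 754/47999·(0.995500+0.982100+0.954400+0.943300))/(1+754/47999) = 4623/5000 ≈ 0.924600
step 6 [3y] bond c/2=9/200: DF=(2332219/2000000 − 9/200·(0.995500+0.982100+0.954400+0.943300+0.924600))/(1+9/200) = 2273/2500 ≈ 0.909200

1 1/2 1991/2000
2 1 9821/10000
3 3/2 1193/1250
4 2 9433/10000
5 5/2 4623/5000
6 3 2273/2500
s(3y) = (1/(2273/2500) − 1)/(3) = 227/6819 ≈ 3.3289%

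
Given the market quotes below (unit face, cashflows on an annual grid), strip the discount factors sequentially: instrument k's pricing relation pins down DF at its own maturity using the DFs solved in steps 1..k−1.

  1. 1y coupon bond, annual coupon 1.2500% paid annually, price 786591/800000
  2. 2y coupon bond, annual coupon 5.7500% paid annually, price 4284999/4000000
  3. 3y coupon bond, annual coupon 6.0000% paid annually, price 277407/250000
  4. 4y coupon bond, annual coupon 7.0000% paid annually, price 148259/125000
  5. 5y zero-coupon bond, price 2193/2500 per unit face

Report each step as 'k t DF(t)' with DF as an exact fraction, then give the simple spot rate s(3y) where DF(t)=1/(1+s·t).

step 1 [1y] bond c/1=1/80: DF=(786591/800000 − 1/80·(0))/(1+1/80) = 9711/10000 ≈ 0.971100
step 2 [2y] bond c/1=23/400: DF=(4284999/4000000 − 23/400·(0.971100))/(1+23/400) = 4801/5000 ≈ 0.960200
step 3 [3y] bond c/1=3/50: DF=(277407/250000 − 3/50·(0.971100+0.960200))/(1+3/50) = 15/16 ≈ 0.937500
step 4 [4y] bond c/1=7/100: DF=(148259/125000 − 7/100·(0.971100+0.960200+0.937500))/(1+7/100) = 1151/1250 ≈ 0.920800
step 5 [5y] zero: DF = P = 2193/2500 ≈ 0.877200

1 1 9711/10000
2 2 4801/5000
3 3 15/16
4 4 1151/1250
5 5 2193/2500
s(3y) = (1/(15/16) − 1)/(3) = 1/45 ≈ 2.2222%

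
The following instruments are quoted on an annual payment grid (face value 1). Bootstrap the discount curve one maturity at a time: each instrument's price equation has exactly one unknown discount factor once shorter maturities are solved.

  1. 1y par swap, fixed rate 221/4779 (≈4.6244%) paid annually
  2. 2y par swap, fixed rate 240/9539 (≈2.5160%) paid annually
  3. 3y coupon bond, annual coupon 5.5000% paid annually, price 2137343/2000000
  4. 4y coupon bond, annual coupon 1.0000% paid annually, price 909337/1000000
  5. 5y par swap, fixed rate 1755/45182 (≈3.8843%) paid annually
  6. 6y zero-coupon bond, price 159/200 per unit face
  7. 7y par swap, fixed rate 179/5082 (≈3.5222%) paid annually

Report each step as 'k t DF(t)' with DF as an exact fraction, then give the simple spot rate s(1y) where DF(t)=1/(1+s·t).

step 1 [1y] swap r/1=221/4779: DF=(1 − 221/4779·(0))/(1+221/4779) = 4779/5000 ≈ 0.955800
step 2 [2y] swap r/1=240/9539: DF=(1 − 240/9539·(0.955800))/(1+240/9539) = 119/125 ≈ 0.952000
step 3 [3y] bond c/1=11/200: DF=(2137343/2000000 − 11/200·(0.955800+0.952000))/(1+11/200) = 1827/2000 ≈ 0.913500
step 4 [4y] bond c/1=1/100: DF=(909337/1000000 − 1/100·(0.955800+0.952000+0.913500))/(1+1/100) = 2181/2500 ≈ 0.872400
step 5 [5y] swap r/1=1755/45182: DF=(1 − 1755/45182·(0.955800+0.952000+0.913500+0.872400))/(1+1755/45182) = 1649/2000 ≈ 0.824500
step 6 [6y] zero: DF = P = 159/200 ≈ 0.795000
step 7 [7y] swap r/1=179/5082: DF=(1 − 179/5082·(0.955800+0.952000+0.913500+0.872400+0.824500+0.795000))/(1+179/5082) = 1963/2500 ≈ 0.785200

1 1 4779/5000
2 2 119/125
3 3 1827/2000
4 4 2181/2500
5 5 1649/2000
6 6 159/200
7 7 1963/2500
s(1y) = (1/(4779/5000) − 1)/(1) = 221/4779 ≈ 4.6244%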